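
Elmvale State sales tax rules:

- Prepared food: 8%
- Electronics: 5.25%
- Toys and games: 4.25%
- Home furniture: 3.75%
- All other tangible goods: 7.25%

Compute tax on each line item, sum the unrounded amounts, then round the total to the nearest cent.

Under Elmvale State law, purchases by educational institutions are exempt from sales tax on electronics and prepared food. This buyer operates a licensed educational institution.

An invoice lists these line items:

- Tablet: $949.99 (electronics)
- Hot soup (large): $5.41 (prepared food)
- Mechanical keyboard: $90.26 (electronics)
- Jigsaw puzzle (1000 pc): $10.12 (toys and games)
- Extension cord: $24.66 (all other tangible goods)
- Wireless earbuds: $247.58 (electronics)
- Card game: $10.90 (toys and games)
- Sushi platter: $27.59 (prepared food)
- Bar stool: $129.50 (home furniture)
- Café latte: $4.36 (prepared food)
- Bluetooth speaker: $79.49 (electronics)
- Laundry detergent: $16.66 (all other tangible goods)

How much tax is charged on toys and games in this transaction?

$0.89

Jigsaw puzzle (1000 pc) $10.12: toys and games → 4.25% → $0.4301
Card game $10.90: toys and games → 4.25% → $0.46325
Tax on toys and games: unrounded sum = $0.89335 → $0.89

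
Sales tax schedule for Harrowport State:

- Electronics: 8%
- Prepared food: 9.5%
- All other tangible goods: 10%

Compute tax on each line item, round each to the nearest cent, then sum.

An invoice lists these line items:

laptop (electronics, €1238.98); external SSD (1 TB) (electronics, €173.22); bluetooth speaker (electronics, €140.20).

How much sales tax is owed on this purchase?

Laptop €1238.98: electronics → 8% → €99.12
External SSD (1 TB) €173.22: electronics → 8% → €13.86
Bluetooth speaker €140.20: electronics → 8% → €11.22
Total tax = €99.12 + €13.86 + €11.22 = €124.20

€124.20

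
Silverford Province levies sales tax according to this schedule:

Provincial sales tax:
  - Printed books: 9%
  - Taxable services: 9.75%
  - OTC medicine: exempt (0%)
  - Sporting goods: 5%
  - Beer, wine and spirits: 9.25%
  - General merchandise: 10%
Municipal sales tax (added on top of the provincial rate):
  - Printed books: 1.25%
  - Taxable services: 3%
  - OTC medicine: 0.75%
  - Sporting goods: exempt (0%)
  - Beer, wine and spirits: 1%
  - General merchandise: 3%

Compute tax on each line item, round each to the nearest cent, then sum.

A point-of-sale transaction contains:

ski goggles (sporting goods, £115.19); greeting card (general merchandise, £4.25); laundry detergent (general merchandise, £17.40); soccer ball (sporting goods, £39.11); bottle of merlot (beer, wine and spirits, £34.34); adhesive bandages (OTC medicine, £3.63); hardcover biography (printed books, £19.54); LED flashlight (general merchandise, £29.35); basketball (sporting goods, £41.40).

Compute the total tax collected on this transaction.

£21.97

Ski goggles £115.19: sporting goods → 5% + 0% municipal = 5% → £5.76
Greeting card £4.25: general merchandise → 10% + 3% municipal = 13% → £0.55
Laundry detergent £17.40: general merchandise → 10% + 3% municipal = 13% → £2.26
Soccer ball £39.11: sporting goods → 5% + 0% municipal = 5% → £1.96
Bottle of merlot £34.34: beer, wine and spirits → 9.25% + 1% municipal = 10.25% → £3.52
Adhesive bandages £3.63: OTC medicine → 0% + 0.75% municipal = 0.75% → £0.03
Hardcover biography £19.54: printed books → 9% + 1.25% municipal = 10.25% → £2.00
LED flashlight £29.35: general merchandise → 10% + 3% municipal = 13% → £3.82
Basketball £41.40: sporting goods → 5% + 0% municipal = 5% → £2.07
Total tax = £5.76 + £0.55 + £2.26 + £1.96 + £3.52 + £0.03 + £2.00 + £3.82 + £2.07 = £21.97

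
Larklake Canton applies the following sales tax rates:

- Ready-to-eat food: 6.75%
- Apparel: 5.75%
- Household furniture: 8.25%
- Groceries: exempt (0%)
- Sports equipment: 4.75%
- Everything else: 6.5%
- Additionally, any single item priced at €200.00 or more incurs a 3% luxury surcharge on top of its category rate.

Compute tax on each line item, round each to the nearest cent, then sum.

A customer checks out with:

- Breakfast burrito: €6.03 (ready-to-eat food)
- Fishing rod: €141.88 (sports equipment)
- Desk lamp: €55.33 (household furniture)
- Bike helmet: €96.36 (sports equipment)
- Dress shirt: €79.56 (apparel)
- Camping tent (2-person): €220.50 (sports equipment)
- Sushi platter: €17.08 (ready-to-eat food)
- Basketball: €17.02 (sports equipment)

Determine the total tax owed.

€39.91

Breakfast burrito €6.03: ready-to-eat food → 6.75% → €0.41
Fishing rod €141.88: sports equipment → 4.75% → €6.74
Desk lamp €55.33: household furniture → 8.25% → €4.56
Bike helmet €96.36: sports equipment → 4.75% → €4.58
Dress shirt €79.56: apparel → 5.75% → €4.57
Camping tent (2-person) €220.50: sports equipment → 4.75% + 3% surcharge = 7.75% → €17.09
Sushi platter €17.08: ready-to-eat food → 6.75% → €1.15
Basketball €17.02: sports equipment → 4.75% → €0.81
Total tax = €0.41 + €6.74 + €4.56 + €4.58 + €4.57 + €17.09 + €1.15 + €0.81 = €39.91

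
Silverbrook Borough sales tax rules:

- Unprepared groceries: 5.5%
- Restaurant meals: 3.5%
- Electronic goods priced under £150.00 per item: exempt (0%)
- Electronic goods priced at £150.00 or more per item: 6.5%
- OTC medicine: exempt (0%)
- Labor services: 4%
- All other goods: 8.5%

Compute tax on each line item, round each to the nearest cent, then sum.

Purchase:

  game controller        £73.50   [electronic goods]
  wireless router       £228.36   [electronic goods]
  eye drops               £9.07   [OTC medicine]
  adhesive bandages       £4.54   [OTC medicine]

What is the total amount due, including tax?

£330.31

Game controller £73.50: electronic goods, under £150.00 → 0% → £0.00
Wireless router £228.36: electronic goods, £150.00 or more → 6.5% → £14.84
Eye drops £9.07: OTC medicine → 0% → £0.00
Adhesive bandages £4.54: OTC medicine → 0% → £0.00
Subtotal = £315.47; tax = £14.84; total due = £330.31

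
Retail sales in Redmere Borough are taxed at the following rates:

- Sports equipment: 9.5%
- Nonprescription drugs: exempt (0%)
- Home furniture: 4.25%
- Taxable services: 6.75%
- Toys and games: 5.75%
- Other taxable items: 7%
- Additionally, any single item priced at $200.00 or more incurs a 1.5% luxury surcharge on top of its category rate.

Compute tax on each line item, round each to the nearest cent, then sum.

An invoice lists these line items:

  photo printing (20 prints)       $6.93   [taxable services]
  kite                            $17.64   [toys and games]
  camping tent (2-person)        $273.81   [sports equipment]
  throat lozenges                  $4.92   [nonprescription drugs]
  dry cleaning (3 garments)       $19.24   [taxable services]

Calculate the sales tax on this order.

$32.90

Photo printing (20 prints) $6.93: taxable services → 6.75% → $0.47
Kite $17.64: toys and games → 5.75% → $1.01
Camping tent (2-person) $273.81: sports equipment → 9.5% + 1.5% surcharge = 11% → $30.12
Throat lozenges $4.92: nonprescription drugs → 0% → $0.00
Dry cleaning (3 garments) $19.24: taxable services → 6.75% → $1.30
Total tax = $0.47 + $1.01 + $30.12 + $1.30 = $32.90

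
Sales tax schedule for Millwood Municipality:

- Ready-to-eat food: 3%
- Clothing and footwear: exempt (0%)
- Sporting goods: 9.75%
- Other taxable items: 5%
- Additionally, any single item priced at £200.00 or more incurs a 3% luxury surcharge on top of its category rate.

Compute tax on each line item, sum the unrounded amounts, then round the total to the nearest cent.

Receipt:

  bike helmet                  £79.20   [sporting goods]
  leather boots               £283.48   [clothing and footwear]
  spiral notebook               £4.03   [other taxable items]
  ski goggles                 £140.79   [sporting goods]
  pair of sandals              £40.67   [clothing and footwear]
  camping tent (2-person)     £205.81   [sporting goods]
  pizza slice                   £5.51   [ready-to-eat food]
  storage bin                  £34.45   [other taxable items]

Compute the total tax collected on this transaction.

Bike helmet £79.20: sporting goods → 9.75% → £7.722
Leather boots £283.48: clothing and footwear → 0% + 3% surcharge = 3% → £8.5044
Spiral notebook £4.03: other taxable items → 5% → £0.2015
Ski goggles £140.79: sporting goods → 9.75% → £13.727025
Pair of sandals £40.67: clothing and footwear → 0% → £0.00
Camping tent (2-person) £205.81: sporting goods → 9.75% + 3% surcharge = 12.75% → £26.240775
Pizza slice £5.51: ready-to-eat food → 3% → £0.1653
Storage bin £34.45: other taxable items → 5% → £1.7225
Unrounded tax sum = £58.2835 → £58.28

£58.28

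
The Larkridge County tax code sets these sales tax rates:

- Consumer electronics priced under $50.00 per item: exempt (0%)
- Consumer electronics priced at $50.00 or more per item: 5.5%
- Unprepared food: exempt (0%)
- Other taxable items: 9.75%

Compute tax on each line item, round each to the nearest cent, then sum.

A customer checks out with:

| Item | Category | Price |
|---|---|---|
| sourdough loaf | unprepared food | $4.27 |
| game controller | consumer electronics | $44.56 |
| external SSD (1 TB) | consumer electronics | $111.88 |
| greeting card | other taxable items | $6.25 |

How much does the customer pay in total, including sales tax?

$173.72

Sourdough loaf $4.27: unprepared food → 0% → $0.00
Game controller $44.56: consumer electronics, under $50.00 → 0% → $0.00
External SSD (1 TB) $111.88: consumer electronics, $50.00 or more → 5.5% → $6.15
Greeting card $6.25: other taxable items → 9.75% → $0.61
Subtotal = $166.96; tax = $6.76; total due = $173.72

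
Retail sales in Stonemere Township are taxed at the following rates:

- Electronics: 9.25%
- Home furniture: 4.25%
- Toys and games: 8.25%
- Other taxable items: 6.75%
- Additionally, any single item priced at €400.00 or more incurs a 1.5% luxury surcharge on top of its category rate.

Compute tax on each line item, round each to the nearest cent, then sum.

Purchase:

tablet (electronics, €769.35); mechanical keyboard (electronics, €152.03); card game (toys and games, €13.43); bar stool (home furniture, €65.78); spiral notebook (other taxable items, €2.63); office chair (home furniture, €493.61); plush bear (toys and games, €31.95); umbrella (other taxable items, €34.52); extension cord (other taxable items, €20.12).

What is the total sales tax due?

Tablet €769.35: electronics → 9.25% + 1.5% surcharge = 10.75% → €82.71
Mechanical keyboard €152.03: electronics → 9.25% → €14.06
Card game €13.43: toys and games → 8.25% → €1.11
Bar stool €65.78: home furniture → 4.25% → €2.80
Spiral notebook €2.63: other taxable items → 6.75% → €0.18
Office chair €493.61: home furniture → 4.25% + 1.5% surcharge = 5.75% → €28.38
Plush bear €31.95: toys and games → 8.25% → €2.64
Umbrella €34.52: other taxable items → 6.75% → €2.33
Extension cord €20.12: other taxable items → 6.75% → €1.36
Total tax = €82.71 + €14.06 + €1.11 + €2.80 + €0.18 + €28.38 + €2.64 + €2.33 + €1.36 = €135.57

€135.57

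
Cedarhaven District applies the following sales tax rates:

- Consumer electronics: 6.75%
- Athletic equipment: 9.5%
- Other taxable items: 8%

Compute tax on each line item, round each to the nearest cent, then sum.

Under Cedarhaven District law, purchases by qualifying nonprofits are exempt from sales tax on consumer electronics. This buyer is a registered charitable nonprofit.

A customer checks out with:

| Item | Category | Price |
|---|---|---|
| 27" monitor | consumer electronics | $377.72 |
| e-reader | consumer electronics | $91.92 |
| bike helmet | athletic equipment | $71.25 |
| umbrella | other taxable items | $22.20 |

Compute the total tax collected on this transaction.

$8.55

27" monitor $377.72: consumer electronics, buyer-exempt → 0% → $0.00
E-reader $91.92: consumer electronics, buyer-exempt → 0% → $0.00
Bike helmet $71.25: athletic equipment → 9.5% → $6.77
Umbrella $22.20: other taxable items → 8% → $1.78
Total tax = $6.77 + $1.78 = $8.55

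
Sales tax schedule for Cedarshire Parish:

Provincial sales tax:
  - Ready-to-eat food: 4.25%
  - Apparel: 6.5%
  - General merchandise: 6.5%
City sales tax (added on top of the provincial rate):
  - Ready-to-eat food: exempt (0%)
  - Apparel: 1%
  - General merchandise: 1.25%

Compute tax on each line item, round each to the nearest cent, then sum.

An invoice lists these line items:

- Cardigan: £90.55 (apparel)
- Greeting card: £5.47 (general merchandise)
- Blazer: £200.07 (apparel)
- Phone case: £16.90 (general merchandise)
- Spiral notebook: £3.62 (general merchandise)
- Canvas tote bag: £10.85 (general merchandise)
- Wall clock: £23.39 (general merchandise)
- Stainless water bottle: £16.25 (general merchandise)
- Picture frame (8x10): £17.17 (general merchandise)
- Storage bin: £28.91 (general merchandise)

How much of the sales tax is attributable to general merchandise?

Greeting card £5.47: general merchandise → 6.5% + 1.25% city = 7.75% → £0.42
Phone case £16.90: general merchandise → 6.5% + 1.25% city = 7.75% → £1.31
Spiral notebook £3.62: general merchandise → 6.5% + 1.25% city = 7.75% → £0.28
Canvas tote bag £10.85: general merchandise → 6.5% + 1.25% city = 7.75% → £0.84
Wall clock £23.39: general merchandise → 6.5% + 1.25% city = 7.75% → £1.81
Stainless water bottle £16.25: general merchandise → 6.5% + 1.25% city = 7.75% → £1.26
Picture frame (8x10) £17.17: general merchandise → 6.5% + 1.25% city = 7.75% → £1.33
Storage bin £28.91: general merchandise → 6.5% + 1.25% city = 7.75% → £2.24
Tax on general merchandise = £0.42 + £1.31 + £0.28 + £0.84 + £1.81 + £1.26 + £1.33 + £2.24 = £9.49

£9.49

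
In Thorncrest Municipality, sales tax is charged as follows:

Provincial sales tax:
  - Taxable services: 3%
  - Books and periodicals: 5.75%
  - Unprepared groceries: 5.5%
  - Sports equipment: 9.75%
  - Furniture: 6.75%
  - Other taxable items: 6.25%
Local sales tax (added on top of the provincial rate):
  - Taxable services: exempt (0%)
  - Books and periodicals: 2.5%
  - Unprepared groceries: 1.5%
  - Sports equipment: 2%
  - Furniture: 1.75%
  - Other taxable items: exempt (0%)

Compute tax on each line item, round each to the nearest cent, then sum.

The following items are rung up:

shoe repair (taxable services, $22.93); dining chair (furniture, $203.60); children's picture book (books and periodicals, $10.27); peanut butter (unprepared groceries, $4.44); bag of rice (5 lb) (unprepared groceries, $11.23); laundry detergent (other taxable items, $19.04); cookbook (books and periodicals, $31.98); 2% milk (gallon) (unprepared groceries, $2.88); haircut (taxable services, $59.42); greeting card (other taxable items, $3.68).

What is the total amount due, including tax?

$395.46

Shoe repair $22.93: taxable services → 3% + 0% local = 3% → $0.69
Dining chair $203.60: furniture → 6.75% + 1.75% local = 8.5% → $17.31
Children's picture book $10.27: books and periodicals → 5.75% + 2.5% local = 8.25% → $0.85
Peanut butter $4.44: unprepared groceries → 5.5% + 1.5% local = 7% → $0.31
Bag of rice (5 lb) $11.23: unprepared groceries → 5.5% + 1.5% local = 7% → $0.79
Laundry detergent $19.04: other taxable items → 6.25% + 0% local = 6.25% → $1.19
Cookbook $31.98: books and periodicals → 5.75% + 2.5% local = 8.25% → $2.64
2% milk (gallon) $2.88: unprepared groceries → 5.5% + 1.5% local = 7% → $0.20
Haircut $59.42: taxable services → 3% + 0% local = 3% → $1.78
Greeting card $3.68: other taxable items → 6.25% + 0% local = 6.25% → $0.23
Subtotal = $369.47; tax = $25.99; total due = $395.46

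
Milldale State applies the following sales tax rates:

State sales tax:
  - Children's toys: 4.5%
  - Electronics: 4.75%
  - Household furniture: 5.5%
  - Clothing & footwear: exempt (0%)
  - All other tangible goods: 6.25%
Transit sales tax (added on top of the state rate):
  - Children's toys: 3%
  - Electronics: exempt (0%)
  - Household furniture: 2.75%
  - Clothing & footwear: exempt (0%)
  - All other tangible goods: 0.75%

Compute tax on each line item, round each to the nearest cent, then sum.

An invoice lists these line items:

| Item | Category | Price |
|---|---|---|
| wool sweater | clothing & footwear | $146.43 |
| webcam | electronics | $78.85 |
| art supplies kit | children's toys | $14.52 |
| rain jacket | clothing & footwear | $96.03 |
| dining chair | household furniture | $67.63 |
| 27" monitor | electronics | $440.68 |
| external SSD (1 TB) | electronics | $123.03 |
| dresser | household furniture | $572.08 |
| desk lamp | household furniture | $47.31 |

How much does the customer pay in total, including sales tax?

$1674.85

Wool sweater $146.43: clothing & footwear → 0% + 0% transit = 0% → $0.00
Webcam $78.85: electronics → 4.75% + 0% transit = 4.75% → $3.75
Art supplies kit $14.52: children's toys → 4.5% + 3% transit = 7.5% → $1.09
Rain jacket $96.03: clothing & footwear → 0% + 0% transit = 0% → $0.00
Dining chair $67.63: household furniture → 5.5% + 2.75% transit = 8.25% → $5.58
27" monitor $440.68: electronics → 4.75% + 0% transit = 4.75% → $20.93
External SSD (1 TB) $123.03: electronics → 4.75% + 0% transit = 4.75% → $5.84
Dresser $572.08: household furniture → 5.5% + 2.75% transit = 8.25% → $47.20
Desk lamp $47.31: household furniture → 5.5% + 2.75% transit = 8.25% → $3.90
Subtotal = $1586.56; tax = $88.29; total due = $1674.85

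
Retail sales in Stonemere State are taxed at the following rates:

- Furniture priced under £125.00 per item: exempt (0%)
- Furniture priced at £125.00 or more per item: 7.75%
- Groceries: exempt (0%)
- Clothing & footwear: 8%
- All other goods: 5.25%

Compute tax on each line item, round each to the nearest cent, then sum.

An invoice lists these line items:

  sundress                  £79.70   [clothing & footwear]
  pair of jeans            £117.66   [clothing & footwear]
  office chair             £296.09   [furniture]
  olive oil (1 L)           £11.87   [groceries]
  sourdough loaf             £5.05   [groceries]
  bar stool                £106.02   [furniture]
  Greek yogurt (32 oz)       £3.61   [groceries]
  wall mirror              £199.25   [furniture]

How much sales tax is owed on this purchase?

Sundress £79.70: clothing & footwear → 8% → £6.38
Pair of jeans £117.66: clothing & footwear → 8% → £9.41
Office chair £296.09: furniture, £125.00 or more → 7.75% → £22.95
Olive oil (1 L) £11.87: groceries → 0% → £0.00
Sourdough loaf £5.05: groceries → 0% → £0.00
Bar stool £106.02: furniture, under £125.00 → 0% → £0.00
Greek yogurt (32 oz) £3.61: groceries → 0% → £0.00
Wall mirror £199.25: furniture, £125.00 or more → 7.75% → £15.44
Total tax = £6.38 + £9.41 + £22.95 + £15.44 = £54.18

£54.18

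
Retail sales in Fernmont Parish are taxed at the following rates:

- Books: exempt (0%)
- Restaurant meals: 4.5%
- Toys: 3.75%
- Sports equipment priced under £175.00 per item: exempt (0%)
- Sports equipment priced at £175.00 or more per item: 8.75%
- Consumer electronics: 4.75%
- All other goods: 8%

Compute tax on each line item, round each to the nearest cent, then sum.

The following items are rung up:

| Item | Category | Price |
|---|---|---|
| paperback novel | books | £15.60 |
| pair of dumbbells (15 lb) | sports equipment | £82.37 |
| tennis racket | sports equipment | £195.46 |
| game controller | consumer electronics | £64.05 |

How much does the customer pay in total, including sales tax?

£377.62

Paperback novel £15.60: books → 0% → £0.00
Pair of dumbbells (15 lb) £82.37: sports equipment, under £175.00 → 0% → £0.00
Tennis racket £195.46: sports equipment, £175.00 or more → 8.75% → £17.10
Game controller £64.05: consumer electronics → 4.75% → £3.04
Subtotal = £357.48; tax = £20.14; total due = £377.62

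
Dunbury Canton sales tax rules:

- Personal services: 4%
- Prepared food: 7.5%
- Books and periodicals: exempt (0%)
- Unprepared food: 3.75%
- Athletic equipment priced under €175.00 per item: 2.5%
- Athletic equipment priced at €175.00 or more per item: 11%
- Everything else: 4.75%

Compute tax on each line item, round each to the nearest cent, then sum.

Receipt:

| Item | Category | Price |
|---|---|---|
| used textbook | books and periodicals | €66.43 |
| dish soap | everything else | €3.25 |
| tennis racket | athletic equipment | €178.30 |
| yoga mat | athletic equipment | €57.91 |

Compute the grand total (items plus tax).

€327.10

Used textbook €66.43: books and periodicals → 0% → €0.00
Dish soap €3.25: everything else → 4.75% → €0.15
Tennis racket €178.30: athletic equipment, €175.00 or more → 11% → €19.61
Yoga mat €57.91: athletic equipment, under €175.00 → 2.5% → €1.45
Subtotal = €305.89; tax = €21.21; total due = €327.10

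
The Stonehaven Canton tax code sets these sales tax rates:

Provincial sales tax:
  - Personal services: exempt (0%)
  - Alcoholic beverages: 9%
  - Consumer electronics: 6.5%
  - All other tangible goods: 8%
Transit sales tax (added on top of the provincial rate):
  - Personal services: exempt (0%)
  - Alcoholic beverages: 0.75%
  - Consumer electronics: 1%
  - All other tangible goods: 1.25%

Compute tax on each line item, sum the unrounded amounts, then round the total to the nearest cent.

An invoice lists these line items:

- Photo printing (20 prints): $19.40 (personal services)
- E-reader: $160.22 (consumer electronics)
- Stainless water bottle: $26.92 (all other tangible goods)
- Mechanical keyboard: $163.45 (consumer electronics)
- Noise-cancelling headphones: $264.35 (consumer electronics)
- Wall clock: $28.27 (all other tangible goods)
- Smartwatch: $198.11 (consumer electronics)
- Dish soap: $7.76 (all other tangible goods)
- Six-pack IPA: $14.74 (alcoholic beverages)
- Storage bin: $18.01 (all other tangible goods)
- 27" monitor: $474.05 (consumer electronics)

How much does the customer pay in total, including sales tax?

$1478.72

Photo printing (20 prints) $19.40: personal services → 0% + 0% transit = 0% → $0.00
E-reader $160.22: consumer electronics → 6.5% + 1% transit = 7.5% → $12.0165
Stainless water bottle $26.92: all other tangible goods → 8% + 1.25% transit = 9.25% → $2.4901
Mechanical keyboard $163.45: consumer electronics → 6.5% + 1% transit = 7.5% → $12.25875
Noise-cancelling headphones $264.35: consumer electronics → 6.5% + 1% transit = 7.5% → $19.82625
Wall clock $28.27: all other tangible goods → 8% + 1.25% transit = 9.25% → $2.614975
Smartwatch $198.11: consumer electronics → 6.5% + 1% transit = 7.5% → $14.85825
Dish soap $7.76: all other tangible goods → 8% + 1.25% transit = 9.25% → $0.7178
Six-pack IPA $14.74: alcoholic beverages → 9% + 0.75% transit = 9.75% → $1.43715
Storage bin $18.01: all other tangible goods → 8% + 1.25% transit = 9.25% → $1.665925
27" monitor $474.05: consumer electronics → 6.5% + 1% transit = 7.5% → $35.55375
Subtotal = $1375.28; unrounded tax = $103.43945 → $103.44; total due = $1478.72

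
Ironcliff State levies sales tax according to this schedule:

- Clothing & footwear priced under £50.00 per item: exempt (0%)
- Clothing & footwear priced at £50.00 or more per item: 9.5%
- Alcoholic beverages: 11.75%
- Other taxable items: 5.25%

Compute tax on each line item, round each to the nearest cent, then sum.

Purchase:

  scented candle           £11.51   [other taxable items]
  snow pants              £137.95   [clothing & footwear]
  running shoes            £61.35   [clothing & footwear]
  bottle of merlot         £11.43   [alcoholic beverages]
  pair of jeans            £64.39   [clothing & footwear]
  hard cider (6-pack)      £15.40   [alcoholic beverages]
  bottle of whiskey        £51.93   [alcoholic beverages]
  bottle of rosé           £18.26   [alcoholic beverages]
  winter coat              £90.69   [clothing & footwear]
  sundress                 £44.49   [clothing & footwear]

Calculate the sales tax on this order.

£45.68

Scented candle £11.51: other taxable items → 5.25% → £0.60
Snow pants £137.95: clothing & footwear, £50.00 or more → 9.5% → £13.11
Running shoes £61.35: clothing & footwear, £50.00 or more → 9.5% → £5.83
Bottle of merlot £11.43: alcoholic beverages → 11.75% → £1.34
Pair of jeans £64.39: clothing & footwear, £50.00 or more → 9.5% → £6.12
Hard cider (6-pack) £15.40: alcoholic beverages → 11.75% → £1.81
Bottle of whiskey £51.93: alcoholic beverages → 11.75% → £6.10
Bottle of rosé £18.26: alcoholic beverages → 11.75% → £2.15
Winter coat £90.69: clothing & footwear, £50.00 or more → 9.5% → £8.62
Sundress £44.49: clothing & footwear, under £50.00 → 0% → £0.00
Total tax = £0.60 + £13.11 + £5.83 + £1.34 + £6.12 + £1.81 + £6.10 + £2.15 + £8.62 = £45.68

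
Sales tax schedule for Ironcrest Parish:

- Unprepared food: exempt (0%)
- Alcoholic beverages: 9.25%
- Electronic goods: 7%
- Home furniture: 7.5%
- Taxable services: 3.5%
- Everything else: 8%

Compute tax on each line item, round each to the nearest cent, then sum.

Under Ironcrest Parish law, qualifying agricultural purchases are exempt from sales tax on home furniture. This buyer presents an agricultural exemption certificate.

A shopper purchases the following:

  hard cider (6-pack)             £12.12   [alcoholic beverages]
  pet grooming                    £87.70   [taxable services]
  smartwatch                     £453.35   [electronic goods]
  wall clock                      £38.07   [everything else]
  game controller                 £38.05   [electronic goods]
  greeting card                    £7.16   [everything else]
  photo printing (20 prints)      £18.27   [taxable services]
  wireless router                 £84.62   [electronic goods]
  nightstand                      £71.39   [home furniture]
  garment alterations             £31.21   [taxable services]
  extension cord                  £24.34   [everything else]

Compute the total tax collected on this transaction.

Hard cider (6-pack) £12.12: alcoholic beverages → 9.25% → £1.12
Pet grooming £87.70: taxable services → 3.5% → £3.07
Smartwatch £453.35: electronic goods → 7% → £31.73
Wall clock £38.07: everything else → 8% → £3.05
Game controller £38.05: electronic goods → 7% → £2.66
Greeting card £7.16: everything else → 8% → £0.57
Photo printing (20 prints) £18.27: taxable services → 3.5% → £0.64
Wireless router £84.62: electronic goods → 7% → £5.92
Nightstand £71.39: home furniture, buyer-exempt → 0% → £0.00
Garment alterations £31.21: taxable services → 3.5% → £1.09
Extension cord £24.34: everything else → 8% → £1.95
Total tax = £1.12 + £3.07 + £31.73 + £3.05 + £2.66 + £0.57 + £0.64 + £5.92 + £1.09 + £1.95 = £51.80

£51.80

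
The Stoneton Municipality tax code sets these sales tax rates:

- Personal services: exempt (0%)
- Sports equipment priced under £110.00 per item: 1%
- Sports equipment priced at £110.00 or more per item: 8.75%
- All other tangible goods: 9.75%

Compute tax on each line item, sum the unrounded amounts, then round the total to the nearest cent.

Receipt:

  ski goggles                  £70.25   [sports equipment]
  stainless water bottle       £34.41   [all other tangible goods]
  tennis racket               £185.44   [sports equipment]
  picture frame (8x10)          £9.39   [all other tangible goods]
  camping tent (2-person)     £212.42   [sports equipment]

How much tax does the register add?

£39.79

Ski goggles £70.25: sports equipment, under £110.00 → 1% → £0.7025
Stainless water bottle £34.41: all other tangible goods → 9.75% → £3.354975
Tennis racket £185.44: sports equipment, £110.00 or more → 8.75% → £16.226
Picture frame (8x10) £9.39: all other tangible goods → 9.75% → £0.915525
Camping tent (2-person) £212.42: sports equipment, £110.00 or more → 8.75% → £18.58675
Unrounded tax sum = £39.78575 → £39.79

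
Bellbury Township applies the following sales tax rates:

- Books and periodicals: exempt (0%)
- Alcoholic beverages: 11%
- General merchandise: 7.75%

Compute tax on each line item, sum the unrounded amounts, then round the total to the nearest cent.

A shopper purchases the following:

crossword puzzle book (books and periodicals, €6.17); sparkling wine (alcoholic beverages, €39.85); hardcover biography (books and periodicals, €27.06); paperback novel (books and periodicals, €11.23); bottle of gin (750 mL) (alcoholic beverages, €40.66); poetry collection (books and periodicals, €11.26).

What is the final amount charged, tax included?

€145.09

Crossword puzzle book €6.17: books and periodicals → 0% → €0.00
Sparkling wine €39.85: alcoholic beverages → 11% → €4.3835
Hardcover biography €27.06: books and periodicals → 0% → €0.00
Paperback novel €11.23: books and periodicals → 0% → €0.00
Bottle of gin (750 mL) €40.66: alcoholic beverages → 11% → €4.4726
Poetry collection €11.26: books and periodicals → 0% → €0.00
Subtotal = €136.23; unrounded tax = €8.8561 → €8.86; total due = €145.09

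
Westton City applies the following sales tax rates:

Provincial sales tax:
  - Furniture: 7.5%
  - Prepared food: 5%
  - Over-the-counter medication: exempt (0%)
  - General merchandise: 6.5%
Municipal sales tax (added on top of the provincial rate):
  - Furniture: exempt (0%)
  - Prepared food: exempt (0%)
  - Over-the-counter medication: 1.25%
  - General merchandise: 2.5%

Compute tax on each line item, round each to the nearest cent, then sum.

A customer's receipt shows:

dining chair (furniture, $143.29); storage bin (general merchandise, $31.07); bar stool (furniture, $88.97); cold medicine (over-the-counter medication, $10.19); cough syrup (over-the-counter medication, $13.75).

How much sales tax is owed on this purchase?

$20.52

Dining chair $143.29: furniture → 7.5% + 0% municipal = 7.5% → $10.75
Storage bin $31.07: general merchandise → 6.5% + 2.5% municipal = 9% → $2.80
Bar stool $88.97: furniture → 7.5% + 0% municipal = 7.5% → $6.67
Cold medicine $10.19: over-the-counter medication → 0% + 1.25% municipal = 1.25% → $0.13
Cough syrup $13.75: over-the-counter medication → 0% + 1.25% municipal = 1.25% → $0.17
Total tax = $10.75 + $2.80 + $6.67 + $0.13 + $0.17 = $20.52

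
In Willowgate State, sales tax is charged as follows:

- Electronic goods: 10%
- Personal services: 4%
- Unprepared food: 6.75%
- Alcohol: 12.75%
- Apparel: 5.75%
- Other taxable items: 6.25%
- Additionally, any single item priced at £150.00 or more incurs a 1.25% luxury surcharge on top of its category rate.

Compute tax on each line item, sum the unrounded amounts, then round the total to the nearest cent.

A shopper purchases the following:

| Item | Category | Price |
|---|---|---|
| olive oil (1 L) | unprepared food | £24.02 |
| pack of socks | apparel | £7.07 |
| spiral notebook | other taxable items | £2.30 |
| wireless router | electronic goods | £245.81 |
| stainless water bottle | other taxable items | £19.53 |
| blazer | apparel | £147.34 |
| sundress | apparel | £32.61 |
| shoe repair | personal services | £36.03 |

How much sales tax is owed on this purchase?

Olive oil (1 L) £24.02: unprepared food → 6.75% → £1.62135
Pack of socks £7.07: apparel → 5.75% → £0.406525
Spiral notebook £2.30: other taxable items → 6.25% → £0.14375
Wireless router £245.81: electronic goods → 10% + 1.25% surcharge = 11.25% → £27.653625
Stainless water bottle £19.53: other taxable items → 6.25% → £1.220625
Blazer £147.34: apparel → 5.75% → £8.47205
Sundress £32.61: apparel → 5.75% → £1.875075
Shoe repair £36.03: personal services → 4% → £1.4412
Unrounded tax sum = £42.8342 → £42.83

£42.83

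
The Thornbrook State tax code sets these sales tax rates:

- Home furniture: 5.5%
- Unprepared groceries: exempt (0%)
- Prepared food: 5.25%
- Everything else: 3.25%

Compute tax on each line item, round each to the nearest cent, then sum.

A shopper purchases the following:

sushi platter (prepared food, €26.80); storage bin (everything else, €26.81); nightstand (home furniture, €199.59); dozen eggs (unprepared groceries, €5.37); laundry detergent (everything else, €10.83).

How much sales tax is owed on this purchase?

€13.61

Sushi platter €26.80: prepared food → 5.25% → €1.41
Storage bin €26.81: everything else → 3.25% → €0.87
Nightstand €199.59: home furniture → 5.5% → €10.98
Dozen eggs €5.37: unprepared groceries → 0% → €0.00
Laundry detergent €10.83: everything else → 3.25% → €0.35
Total tax = €1.41 + €0.87 + €10.98 + €0.35 = €13.61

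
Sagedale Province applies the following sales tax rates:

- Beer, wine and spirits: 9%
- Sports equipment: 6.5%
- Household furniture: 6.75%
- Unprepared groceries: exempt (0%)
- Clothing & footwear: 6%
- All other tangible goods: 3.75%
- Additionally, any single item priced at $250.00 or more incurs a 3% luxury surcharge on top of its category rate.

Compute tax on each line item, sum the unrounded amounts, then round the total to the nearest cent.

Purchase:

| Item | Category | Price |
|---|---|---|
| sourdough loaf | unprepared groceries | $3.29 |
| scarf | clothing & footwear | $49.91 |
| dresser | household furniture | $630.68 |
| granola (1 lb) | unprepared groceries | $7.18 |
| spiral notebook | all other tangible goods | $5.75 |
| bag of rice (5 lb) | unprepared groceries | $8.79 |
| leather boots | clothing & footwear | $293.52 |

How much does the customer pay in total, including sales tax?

Sourdough loaf $3.29: unprepared groceries → 0% → $0.00
Scarf $49.91: clothing & footwear → 6% → $2.9946
Dresser $630.68: household furniture → 6.75% + 3% surcharge = 9.75% → $61.4913
Granola (1 lb) $7.18: unprepared groceries → 0% → $0.00
Spiral notebook $5.75: all other tangible goods → 3.75% → $0.215625
Bag of rice (5 lb) $8.79: unprepared groceries → 0% → $0.00
Leather boots $293.52: clothing & footwear → 6% + 3% surcharge = 9% → $26.4168
Subtotal = $999.12; unrounded tax = $91.118325 → $91.12; total due = $1090.24

$1090.24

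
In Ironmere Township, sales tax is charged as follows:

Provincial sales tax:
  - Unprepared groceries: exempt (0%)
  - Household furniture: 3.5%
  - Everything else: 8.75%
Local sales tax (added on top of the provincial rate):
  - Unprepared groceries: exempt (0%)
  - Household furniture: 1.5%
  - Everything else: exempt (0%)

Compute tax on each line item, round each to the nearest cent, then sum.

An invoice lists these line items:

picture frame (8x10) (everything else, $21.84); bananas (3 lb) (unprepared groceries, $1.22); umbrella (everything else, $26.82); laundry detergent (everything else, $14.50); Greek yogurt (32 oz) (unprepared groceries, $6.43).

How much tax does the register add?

Picture frame (8x10) $21.84: everything else → 8.75% + 0% local = 8.75% → $1.91
Bananas (3 lb) $1.22: unprepared groceries → 0% + 0% local = 0% → $0.00
Umbrella $26.82: everything else → 8.75% + 0% local = 8.75% → $2.35
Laundry detergent $14.50: everything else → 8.75% + 0% local = 8.75% → $1.27
Greek yogurt (32 oz) $6.43: unprepared groceries → 0% + 0% local = 0% → $0.00
Total tax = $1.91 + $2.35 + $1.27 = $5.53

$5.53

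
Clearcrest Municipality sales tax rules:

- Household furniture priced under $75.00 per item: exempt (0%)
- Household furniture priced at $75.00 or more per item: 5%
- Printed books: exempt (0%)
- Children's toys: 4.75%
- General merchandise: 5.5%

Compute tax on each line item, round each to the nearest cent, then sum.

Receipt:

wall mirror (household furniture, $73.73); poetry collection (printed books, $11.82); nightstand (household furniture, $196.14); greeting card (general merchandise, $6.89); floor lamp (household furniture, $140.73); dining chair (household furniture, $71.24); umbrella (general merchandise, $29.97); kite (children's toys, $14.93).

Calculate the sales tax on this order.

Wall mirror $73.73: household furniture, under $75.00 → 0% → $0.00
Poetry collection $11.82: printed books → 0% → $0.00
Nightstand $196.14: household furniture, $75.00 or more → 5% → $9.81
Greeting card $6.89: general merchandise → 5.5% → $0.38
Floor lamp $140.73: household furniture, $75.00 or more → 5% → $7.04
Dining chair $71.24: household furniture, under $75.00 → 0% → $0.00
Umbrella $29.97: general merchandise → 5.5% → $1.65
Kite $14.93: children's toys → 4.75% → $0.71
Total tax = $9.81 + $0.38 + $7.04 + $1.65 + $0.71 = $19.59

$19.59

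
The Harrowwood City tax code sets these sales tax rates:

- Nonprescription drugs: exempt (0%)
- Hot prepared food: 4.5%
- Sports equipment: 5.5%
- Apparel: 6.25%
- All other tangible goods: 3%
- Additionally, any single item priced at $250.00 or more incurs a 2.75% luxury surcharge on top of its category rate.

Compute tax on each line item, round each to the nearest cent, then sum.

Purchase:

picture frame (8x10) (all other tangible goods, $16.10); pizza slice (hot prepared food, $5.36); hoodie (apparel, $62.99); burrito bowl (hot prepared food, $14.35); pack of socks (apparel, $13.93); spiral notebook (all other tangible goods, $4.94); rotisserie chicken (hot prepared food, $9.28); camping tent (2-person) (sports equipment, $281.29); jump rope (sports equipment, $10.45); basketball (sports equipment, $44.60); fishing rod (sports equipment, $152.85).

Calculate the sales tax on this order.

$41.39

Picture frame (8x10) $16.10: all other tangible goods → 3% → $0.48
Pizza slice $5.36: hot prepared food → 4.5% → $0.24
Hoodie $62.99: apparel → 6.25% → $3.94
Burrito bowl $14.35: hot prepared food → 4.5% → $0.65
Pack of socks $13.93: apparel → 6.25% → $0.87
Spiral notebook $4.94: all other tangible goods → 3% → $0.15
Rotisserie chicken $9.28: hot prepared food → 4.5% → $0.42
Camping tent (2-person) $281.29: sports equipment → 5.5% + 2.75% surcharge = 8.25% → $23.21
Jump rope $10.45: sports equipment → 5.5% → $0.57
Basketball $44.60: sports equipment → 5.5% → $2.45
Fishing rod $152.85: sports equipment → 5.5% → $8.41
Total tax = $0.48 + $0.24 + $3.94 + $0.65 + $0.87 + $0.15 + $0.42 + $23.21 + $0.57 + $2.45 + $8.41 = $41.39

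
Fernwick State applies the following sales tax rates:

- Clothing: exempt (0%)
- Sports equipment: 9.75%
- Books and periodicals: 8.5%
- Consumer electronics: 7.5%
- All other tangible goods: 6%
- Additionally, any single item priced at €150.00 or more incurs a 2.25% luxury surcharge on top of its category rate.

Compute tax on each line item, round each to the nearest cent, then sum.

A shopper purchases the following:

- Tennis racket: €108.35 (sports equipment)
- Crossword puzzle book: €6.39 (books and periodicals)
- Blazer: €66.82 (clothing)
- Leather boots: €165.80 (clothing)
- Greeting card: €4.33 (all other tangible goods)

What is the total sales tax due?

Tennis racket €108.35: sports equipment → 9.75% → €10.56
Crossword puzzle book €6.39: books and periodicals → 8.5% → €0.54
Blazer €66.82: clothing → 0% → €0.00
Leather boots €165.80: clothing → 0% + 2.25% surcharge = 2.25% → €3.73
Greeting card €4.33: all other tangible goods → 6% → €0.26
Total tax = €10.56 + €0.54 + €3.73 + €0.26 = €15.09

€15.09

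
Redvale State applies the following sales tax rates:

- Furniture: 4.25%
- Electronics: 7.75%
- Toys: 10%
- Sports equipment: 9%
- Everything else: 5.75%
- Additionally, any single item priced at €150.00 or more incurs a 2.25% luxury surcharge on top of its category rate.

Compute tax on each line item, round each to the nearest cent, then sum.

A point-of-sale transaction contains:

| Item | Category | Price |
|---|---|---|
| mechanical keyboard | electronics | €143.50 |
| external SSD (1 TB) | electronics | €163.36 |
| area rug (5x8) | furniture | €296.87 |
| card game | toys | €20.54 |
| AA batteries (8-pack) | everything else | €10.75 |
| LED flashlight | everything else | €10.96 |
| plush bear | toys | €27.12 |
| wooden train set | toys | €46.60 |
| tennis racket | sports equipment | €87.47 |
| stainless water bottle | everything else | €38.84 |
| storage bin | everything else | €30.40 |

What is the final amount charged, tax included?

€945.69

Mechanical keyboard €143.50: electronics → 7.75% → €11.12
External SSD (1 TB) €163.36: electronics → 7.75% + 2.25% surcharge = 10% → €16.34
Area rug (5x8) €296.87: furniture → 4.25% + 2.25% surcharge = 6.5% → €19.30
Card game €20.54: toys → 10% → €2.05
AA batteries (8-pack) €10.75: everything else → 5.75% → €0.62
LED flashlight €10.96: everything else → 5.75% → €0.63
Plush bear €27.12: toys → 10% → €2.71
Wooden train set €46.60: toys → 10% → €4.66
Tennis racket €87.47: sports equipment → 9% → €7.87
Stainless water bottle €38.84: everything else → 5.75% → €2.23
Storage bin €30.40: everything else → 5.75% → €1.75
Subtotal = €876.41; tax = €69.28; total due = €945.69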